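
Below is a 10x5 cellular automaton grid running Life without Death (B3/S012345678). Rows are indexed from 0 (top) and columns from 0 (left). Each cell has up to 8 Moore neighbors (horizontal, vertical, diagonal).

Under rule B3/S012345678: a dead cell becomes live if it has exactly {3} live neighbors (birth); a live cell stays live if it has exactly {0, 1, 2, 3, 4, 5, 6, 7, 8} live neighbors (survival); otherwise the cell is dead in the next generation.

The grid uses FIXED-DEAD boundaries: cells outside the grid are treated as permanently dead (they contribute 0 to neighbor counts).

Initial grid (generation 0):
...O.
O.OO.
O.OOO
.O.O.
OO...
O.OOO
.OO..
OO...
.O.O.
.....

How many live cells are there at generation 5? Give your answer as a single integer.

Answer: 37

Derivation:
Simulating step by step:
Generation 0 (given above): 22 live cells
Generation 1: 27 live cells
..OO.
O.OO.
O.OOO
.O.OO
OO..O
O.OOO
.OO..
OO...
OOOO.
.....
Generation 2: 31 live cells
.OOO.
O.OO.
O.OOO
.O.OO
OO..O
O.OOO
.OO..
OO.O.
OOOO.
.OO..
Generation 3: 34 live cells
.OOO.
O.OO.
O.OOO
.O.OO
OO..O
O.OOO
.OO.O
OO.O.
OOOO.
OOOO.
Generation 4: 36 live cells
.OOO.
O.OO.
O.OOO
.O.OO
OO..O
O.OOO
.OO.O
OO.OO
OOOOO
OOOO.
Generation 5: 37 live cells
.OOO.
O.OO.
O.OOO
.O.OO
OO..O
O.OOO
.OO.O
OO.OO
OOOOO
OOOOO
Population at generation 5: 37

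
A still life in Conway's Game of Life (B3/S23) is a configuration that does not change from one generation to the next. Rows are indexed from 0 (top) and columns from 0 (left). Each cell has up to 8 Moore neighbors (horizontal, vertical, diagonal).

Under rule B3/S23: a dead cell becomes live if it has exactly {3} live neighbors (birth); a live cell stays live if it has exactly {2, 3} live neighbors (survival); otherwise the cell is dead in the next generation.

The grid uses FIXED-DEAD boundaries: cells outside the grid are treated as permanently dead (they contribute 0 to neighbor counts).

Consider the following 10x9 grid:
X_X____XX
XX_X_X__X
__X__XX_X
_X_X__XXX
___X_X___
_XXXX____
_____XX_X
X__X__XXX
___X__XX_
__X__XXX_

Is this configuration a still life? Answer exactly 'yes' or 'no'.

Compute generation 1 and compare to generation 0 (given above):
Generation 1:
X_X____XX
X__XXX__X
X__X_X__X
___X____X
_X___XXX_
__XX__X__
_X___XX_X
____X___X
__XXX____
_____X_X_
Cell (1,1) differs: gen0=1 vs gen1=0 -> NOT a still life.

Answer: no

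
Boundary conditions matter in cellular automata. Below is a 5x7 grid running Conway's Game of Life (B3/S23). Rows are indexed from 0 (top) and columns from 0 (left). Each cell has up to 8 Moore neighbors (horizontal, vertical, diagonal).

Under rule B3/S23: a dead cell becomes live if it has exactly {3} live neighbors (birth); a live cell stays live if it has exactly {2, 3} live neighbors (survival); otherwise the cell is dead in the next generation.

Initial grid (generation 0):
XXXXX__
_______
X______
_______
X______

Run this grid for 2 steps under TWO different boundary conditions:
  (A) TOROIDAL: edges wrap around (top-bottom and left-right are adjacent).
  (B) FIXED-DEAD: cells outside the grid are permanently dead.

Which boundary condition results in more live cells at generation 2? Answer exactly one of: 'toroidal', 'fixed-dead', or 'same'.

Under TOROIDAL boundary, generation 2:
X___X_X
X__X___
_______
_______
X__X___
Population = 7

Under FIXED-DEAD boundary, generation 2:
_X_X___
___X___
_______
_______
_______
Population = 3

Comparison: toroidal=7, fixed-dead=3 -> toroidal

Answer: toroidal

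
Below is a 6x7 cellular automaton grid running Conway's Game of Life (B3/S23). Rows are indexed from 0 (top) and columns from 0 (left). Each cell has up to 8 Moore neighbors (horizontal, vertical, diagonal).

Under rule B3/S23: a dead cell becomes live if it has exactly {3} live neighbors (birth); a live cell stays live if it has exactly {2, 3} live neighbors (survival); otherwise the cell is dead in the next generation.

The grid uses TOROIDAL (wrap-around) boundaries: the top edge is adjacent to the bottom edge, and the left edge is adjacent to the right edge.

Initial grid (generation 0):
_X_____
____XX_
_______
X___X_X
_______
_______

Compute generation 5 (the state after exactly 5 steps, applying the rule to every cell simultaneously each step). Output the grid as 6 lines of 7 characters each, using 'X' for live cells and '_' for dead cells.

Simulating step by step:
Generation 0 (given above): 6 live cells
Generation 1: 2 live cells
_______
_______
____X_X
_______
_______
_______
Generation 2: 0 live cells
_______
_______
_______
_______
_______
_______
Generation 3: 0 live cells
_______
_______
_______
_______
_______
_______
Generation 4: 0 live cells
_______
_______
_______
_______
_______
_______
Generation 5: 0 live cells
(generation 5 grid is the final answer)

Answer: _______
_______
_______
_______
_______
_______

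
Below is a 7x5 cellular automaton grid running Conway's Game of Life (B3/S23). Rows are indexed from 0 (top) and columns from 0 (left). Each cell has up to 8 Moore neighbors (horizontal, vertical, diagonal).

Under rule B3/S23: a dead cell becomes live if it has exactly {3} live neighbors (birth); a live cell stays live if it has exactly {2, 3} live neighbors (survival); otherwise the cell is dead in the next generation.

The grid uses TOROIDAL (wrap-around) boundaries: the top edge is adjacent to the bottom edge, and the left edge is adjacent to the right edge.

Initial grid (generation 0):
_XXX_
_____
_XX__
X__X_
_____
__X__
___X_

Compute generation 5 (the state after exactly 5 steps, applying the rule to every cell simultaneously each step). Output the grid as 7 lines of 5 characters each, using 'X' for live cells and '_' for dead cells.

Answer: X_X__
X__X_
___X_
XXX_X
_X___
_____
___XX

Derivation:
Simulating step by step:
Generation 0 (given above): 9 live cells
Generation 1: 9 live cells
__XX_
___X_
_XX__
_XX__
_____
_____
_X_X_
Generation 2: 9 live cells
___XX
_X_X_
_X_X_
_XX__
_____
_____
___X_
Generation 3: 11 live cells
___XX
X__X_
XX_X_
_XX__
_____
_____
___XX
Generation 4: 12 live cells
X_X__
XX_X_
X__X_
XXX__
_____
_____
___XX
Generation 5: 12 live cells
(generation 5 grid is the final answer)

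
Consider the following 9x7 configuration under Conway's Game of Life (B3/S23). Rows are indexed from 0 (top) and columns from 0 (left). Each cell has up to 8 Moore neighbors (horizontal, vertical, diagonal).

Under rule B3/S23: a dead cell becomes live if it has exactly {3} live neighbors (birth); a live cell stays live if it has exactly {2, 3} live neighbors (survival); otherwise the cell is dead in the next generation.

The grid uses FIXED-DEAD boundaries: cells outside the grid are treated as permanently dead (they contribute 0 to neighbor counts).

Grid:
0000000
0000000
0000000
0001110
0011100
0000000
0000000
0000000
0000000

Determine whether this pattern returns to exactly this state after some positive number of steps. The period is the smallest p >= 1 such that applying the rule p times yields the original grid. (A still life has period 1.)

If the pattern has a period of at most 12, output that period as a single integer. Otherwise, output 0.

Simulating and comparing each generation to the original:
Gen 0 (original, given above): 6 live cells
Gen 1: 6 live cells, differs from original
Gen 2: 6 live cells, MATCHES original -> period = 2

Answer: 2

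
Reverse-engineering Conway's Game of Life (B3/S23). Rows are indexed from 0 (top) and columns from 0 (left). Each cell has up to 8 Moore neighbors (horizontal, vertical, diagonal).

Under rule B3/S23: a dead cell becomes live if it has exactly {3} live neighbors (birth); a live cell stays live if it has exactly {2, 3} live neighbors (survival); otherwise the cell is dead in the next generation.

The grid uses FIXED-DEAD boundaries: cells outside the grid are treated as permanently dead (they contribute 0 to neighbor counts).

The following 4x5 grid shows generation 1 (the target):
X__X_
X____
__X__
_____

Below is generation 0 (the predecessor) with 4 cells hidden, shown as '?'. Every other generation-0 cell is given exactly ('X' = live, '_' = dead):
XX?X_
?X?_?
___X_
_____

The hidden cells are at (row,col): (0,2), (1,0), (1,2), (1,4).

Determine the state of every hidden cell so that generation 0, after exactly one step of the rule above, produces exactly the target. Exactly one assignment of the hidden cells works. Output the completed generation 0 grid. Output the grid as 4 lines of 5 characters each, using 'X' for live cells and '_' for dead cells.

Hidden generation-0 cells (in order): (0,2), (1,0), (1,2), (1,4).
A hidden cell only influences target cells in its own 3x3 neighborhood. Try each of the 2^4 = 16 assignments, step the completed generation 0 forward once under B3/S23, and compare with the target:
  (0,2)=_ (1,0)=_ (1,2)=_ (1,4)=_ -> step gives (0,1)='X' but target has '_' -> reject
  (0,2)=_ (1,0)=_ (1,2)=_ (1,4)=X -> step gives (0,1)='X' but target has '_' -> reject
  (0,2)=_ (1,0)=_ (1,2)=X (1,4)=_ -> step gives (0,1)='X' but target has '_' -> reject
  (0,2)=_ (1,0)=_ (1,2)=X (1,4)=X -> step gives (0,1)='X' but target has '_' -> reject
  (0,2)=_ (1,0)=X (1,2)=_ (1,4)=_ -> step gives (0,1)='X' but target has '_' -> reject
  (0,2)=_ (1,0)=X (1,2)=_ (1,4)=X -> step gives (0,1)='X' but target has '_' -> reject
  (0,2)=_ (1,0)=X (1,2)=X (1,4)=_ -> step gives (0,3)='_' but target has 'X' -> reject
  (0,2)=_ (1,0)=X (1,2)=X (1,4)=X -> step gives (1,4)='X' but target has '_' -> reject
  (0,2)=X (1,0)=_ (1,2)=_ (1,4)=_ -> step gives (0,1)='X' but target has '_' -> reject
  (0,2)=X (1,0)=_ (1,2)=_ (1,4)=X -> step gives (0,1)='X' but target has '_' -> reject
  (0,2)=X (1,0)=_ (1,2)=X (1,4)=_ -> step reproduces the target at every cell -> ACCEPT
  (0,2)=X (1,0)=_ (1,2)=X (1,4)=X -> step gives (1,4)='X' but target has '_' -> reject
  (0,2)=X (1,0)=X (1,2)=_ (1,4)=_ -> step gives (0,2)='X' but target has '_' -> reject
  (0,2)=X (1,0)=X (1,2)=_ (1,4)=X -> step gives (0,2)='X' but target has '_' -> reject
  (0,2)=X (1,0)=X (1,2)=X (1,4)=_ -> step gives (2,1)='X' but target has '_' -> reject
  (0,2)=X (1,0)=X (1,2)=X (1,4)=X -> step gives (1,4)='X' but target has '_' -> reject
Unique solution: (0,2)=live, (1,0)=dead, (1,2)=live, (1,4)=dead.
Check: live-neighbor counts of every cell in the completed generation 0:
24421
34542
12311
00111
Applying B3/S23 to generation 0 with these counts gives:
X__X_
X____
__X__
_____
which matches the target exactly.

Answer: XXXX_
_XX__
___X_
_____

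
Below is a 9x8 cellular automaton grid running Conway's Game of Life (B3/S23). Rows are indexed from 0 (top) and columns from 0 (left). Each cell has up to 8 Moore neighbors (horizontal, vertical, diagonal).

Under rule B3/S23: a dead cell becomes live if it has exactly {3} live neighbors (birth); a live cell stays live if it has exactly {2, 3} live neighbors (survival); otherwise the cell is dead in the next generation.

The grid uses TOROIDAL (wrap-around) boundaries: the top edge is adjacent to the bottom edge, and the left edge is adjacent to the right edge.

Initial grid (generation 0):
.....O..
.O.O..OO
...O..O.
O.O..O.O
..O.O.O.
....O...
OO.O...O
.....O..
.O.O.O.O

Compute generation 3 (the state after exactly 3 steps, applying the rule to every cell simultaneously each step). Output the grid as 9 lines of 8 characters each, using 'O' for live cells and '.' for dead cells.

Simulating step by step:
Generation 0 (given above): 24 live cells
Generation 1: 31 live cells
.....O.O
..O.OOOO
.O.OOO..
.OO.OO.O
.O..O.OO
OOO.OO.O
O...O...
.O.....O
.....O..
Generation 2: 17 live cells
.......O
O.O....O
.O.....O
.O.....O
........
..O.O...
..OOOOO.
O.......
O.......
Generation 3: 22 live cells
(generation 3 grid is the final answer)

Answer: .O.....O
.O....OO
.OO...OO
........
........
..O.O...
.OO.OO..
.O.OOO.O
O......O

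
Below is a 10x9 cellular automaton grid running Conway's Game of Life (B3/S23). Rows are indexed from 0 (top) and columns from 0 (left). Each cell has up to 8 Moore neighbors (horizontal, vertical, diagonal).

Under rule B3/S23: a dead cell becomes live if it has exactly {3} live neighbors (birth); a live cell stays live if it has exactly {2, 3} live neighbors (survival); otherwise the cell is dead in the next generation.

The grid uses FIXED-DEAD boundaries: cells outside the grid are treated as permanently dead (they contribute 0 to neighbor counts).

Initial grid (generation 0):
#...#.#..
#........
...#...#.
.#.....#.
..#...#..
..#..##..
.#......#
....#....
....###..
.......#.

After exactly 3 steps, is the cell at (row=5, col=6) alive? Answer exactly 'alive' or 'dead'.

Simulating step by step:
Generation 0 (given above): 20 live cells
Generation 1: 20 live cells
.........
.........
.........
..#...##.
.##..###.
.##..###.
.....#...
....#....
....###..
.....##..
Generation 2: 18 live cells
.........
.........
.........
.##..#.#.
...#....#
.##.#..#.
....##...
....#.#..
....#.#..
....#.#..
Generation 3: 18 live cells
.........
.........
.........
..#......
...##.###
..#.##...
....#.#..
...##.#..
...##.##.
.........

Cell (5,6) at generation 3: 0 -> dead

Answer: dead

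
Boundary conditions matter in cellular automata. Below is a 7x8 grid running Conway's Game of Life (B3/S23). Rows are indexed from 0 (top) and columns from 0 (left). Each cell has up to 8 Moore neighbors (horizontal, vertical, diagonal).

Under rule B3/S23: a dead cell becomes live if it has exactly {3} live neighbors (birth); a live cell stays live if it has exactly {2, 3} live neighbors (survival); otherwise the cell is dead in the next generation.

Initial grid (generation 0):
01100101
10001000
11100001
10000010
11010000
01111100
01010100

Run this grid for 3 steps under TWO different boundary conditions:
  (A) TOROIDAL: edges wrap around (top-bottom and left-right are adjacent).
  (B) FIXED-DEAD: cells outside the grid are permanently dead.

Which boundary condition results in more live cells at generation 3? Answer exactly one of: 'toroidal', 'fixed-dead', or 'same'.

Answer: toroidal

Derivation:
Under TOROIDAL boundary, generation 3:
00100000
00110010
00001100
00000000
00000100
00001110
00110100
Population = 13

Under FIXED-DEAD boundary, generation 3:
00000000
00000000
00000000
00000000
00000100
00011100
00000100
Population = 5

Comparison: toroidal=13, fixed-dead=5 -> toroidal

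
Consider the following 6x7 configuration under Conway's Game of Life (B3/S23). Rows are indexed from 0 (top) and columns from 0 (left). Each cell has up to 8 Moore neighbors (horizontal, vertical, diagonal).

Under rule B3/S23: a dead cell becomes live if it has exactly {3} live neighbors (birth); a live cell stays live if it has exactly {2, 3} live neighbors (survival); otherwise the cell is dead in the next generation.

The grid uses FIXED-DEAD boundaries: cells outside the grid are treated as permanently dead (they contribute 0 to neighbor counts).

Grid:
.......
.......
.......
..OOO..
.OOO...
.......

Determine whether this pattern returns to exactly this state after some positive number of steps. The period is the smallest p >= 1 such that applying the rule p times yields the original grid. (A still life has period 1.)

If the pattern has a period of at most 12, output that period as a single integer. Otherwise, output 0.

Simulating and comparing each generation to the original:
Gen 0 (original, given above): 6 live cells
Gen 1: 6 live cells, differs from original
Gen 2: 6 live cells, MATCHES original -> period = 2

Answer: 2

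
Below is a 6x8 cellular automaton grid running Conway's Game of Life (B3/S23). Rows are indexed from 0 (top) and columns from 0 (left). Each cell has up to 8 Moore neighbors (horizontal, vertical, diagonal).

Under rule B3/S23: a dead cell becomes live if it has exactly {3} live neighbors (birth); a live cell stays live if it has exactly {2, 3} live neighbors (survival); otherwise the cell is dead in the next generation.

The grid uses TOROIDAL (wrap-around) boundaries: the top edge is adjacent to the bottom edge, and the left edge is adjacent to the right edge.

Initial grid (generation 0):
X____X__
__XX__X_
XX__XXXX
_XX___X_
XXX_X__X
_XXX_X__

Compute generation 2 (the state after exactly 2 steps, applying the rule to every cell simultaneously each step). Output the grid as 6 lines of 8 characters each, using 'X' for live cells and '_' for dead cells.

Simulating step by step:
Generation 0 (given above): 23 live cells
Generation 1: 15 live cells
_____XX_
__XX____
X___X___
____X___
____XXXX
___X_XXX
Generation 2: 14 live cells
(generation 2 grid is the final answer)

Answer: __XX_X_X
___XXX__
____X___
___XX_XX
___X___X
________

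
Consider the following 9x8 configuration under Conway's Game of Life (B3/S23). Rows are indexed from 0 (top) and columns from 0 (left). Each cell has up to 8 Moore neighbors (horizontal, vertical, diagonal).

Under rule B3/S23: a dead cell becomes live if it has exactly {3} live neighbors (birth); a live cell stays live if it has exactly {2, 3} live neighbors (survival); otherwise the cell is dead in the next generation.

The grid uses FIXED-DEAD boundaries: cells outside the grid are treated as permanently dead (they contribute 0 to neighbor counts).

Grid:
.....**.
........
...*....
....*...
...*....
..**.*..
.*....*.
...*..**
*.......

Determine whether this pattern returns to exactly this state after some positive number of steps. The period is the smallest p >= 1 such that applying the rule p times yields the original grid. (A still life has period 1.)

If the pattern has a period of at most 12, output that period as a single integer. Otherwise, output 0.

Simulating and comparing each generation to the original:
Gen 0 (original, given above): 14 live cells
Gen 1: 14 live cells, differs from original
Gen 2: 8 live cells, differs from original
Gen 3: 5 live cells, differs from original
Gen 4: 3 live cells, differs from original
Gen 5: 3 live cells, differs from original
Gen 6: 3 live cells, differs from original
Gen 7: 3 live cells, differs from original
Gen 8: 3 live cells, differs from original
Gen 9: 3 live cells, differs from original
Gen 10: 3 live cells, differs from original
Gen 11: 3 live cells, differs from original
Gen 12: 3 live cells, differs from original
No period found within 12 steps.

Answer: 0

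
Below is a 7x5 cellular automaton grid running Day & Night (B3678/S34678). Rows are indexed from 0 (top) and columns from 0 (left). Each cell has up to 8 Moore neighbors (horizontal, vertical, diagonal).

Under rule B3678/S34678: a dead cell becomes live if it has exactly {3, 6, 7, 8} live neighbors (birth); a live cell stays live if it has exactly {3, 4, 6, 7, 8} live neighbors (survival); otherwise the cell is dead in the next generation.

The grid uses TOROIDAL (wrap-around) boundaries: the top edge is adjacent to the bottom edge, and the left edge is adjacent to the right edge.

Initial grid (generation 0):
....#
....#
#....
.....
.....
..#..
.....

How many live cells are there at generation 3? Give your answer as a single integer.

Simulating step by step:
Generation 0 (given above): 4 live cells
Generation 1: 1 live cells
.....
#....
.....
.....
.....
.....
.....
Generation 2: 0 live cells
.....
.....
.....
.....
.....
.....
.....
Generation 3: 0 live cells
.....
.....
.....
.....
.....
.....
.....
Population at generation 3: 0

Answer: 0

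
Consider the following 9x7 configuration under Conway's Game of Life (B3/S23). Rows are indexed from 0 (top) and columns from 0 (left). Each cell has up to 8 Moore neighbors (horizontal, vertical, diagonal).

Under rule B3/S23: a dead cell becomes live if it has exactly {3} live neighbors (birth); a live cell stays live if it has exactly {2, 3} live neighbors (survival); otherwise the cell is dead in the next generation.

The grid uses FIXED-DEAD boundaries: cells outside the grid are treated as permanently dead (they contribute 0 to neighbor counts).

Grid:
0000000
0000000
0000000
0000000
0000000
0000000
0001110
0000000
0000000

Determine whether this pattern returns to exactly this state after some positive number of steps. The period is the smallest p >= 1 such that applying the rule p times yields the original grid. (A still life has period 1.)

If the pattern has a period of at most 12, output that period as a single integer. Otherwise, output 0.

Answer: 2

Derivation:
Simulating and comparing each generation to the original:
Gen 0 (original, given above): 3 live cells
Gen 1: 3 live cells, differs from original
Gen 2: 3 live cells, MATCHES original -> period = 2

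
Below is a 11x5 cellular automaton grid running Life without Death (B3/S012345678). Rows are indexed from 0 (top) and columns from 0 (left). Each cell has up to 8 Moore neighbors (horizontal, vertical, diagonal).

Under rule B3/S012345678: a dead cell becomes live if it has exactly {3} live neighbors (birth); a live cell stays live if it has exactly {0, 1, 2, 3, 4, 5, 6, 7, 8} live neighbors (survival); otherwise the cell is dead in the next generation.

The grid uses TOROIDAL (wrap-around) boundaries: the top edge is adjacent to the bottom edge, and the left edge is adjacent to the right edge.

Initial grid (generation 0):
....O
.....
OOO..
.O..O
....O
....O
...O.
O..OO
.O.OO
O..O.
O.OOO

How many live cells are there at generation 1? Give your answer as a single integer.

Answer: 30

Derivation:
Simulating step by step:
Generation 0 (given above): 21 live cells
Generation 1: 30 live cells
O...O
OO...
OOO..
.OOOO
...OO
...OO
O..O.
O..OO
.O.OO
O..O.
OOOOO
Population at generation 1: 30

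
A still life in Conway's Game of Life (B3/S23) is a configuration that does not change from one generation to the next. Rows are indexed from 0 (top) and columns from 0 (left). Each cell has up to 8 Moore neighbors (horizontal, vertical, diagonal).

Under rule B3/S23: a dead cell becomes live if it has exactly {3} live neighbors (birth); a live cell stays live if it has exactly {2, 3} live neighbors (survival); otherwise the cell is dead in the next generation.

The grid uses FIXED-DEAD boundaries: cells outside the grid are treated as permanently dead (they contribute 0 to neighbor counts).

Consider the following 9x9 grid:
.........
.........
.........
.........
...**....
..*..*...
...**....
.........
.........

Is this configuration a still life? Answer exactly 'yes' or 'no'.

Compute generation 1 and compare to generation 0 (given above):
Generation 1:
.........
.........
.........
.........
...**....
..*..*...
...**....
.........
.........
The grids are IDENTICAL -> still life.

Answer: yes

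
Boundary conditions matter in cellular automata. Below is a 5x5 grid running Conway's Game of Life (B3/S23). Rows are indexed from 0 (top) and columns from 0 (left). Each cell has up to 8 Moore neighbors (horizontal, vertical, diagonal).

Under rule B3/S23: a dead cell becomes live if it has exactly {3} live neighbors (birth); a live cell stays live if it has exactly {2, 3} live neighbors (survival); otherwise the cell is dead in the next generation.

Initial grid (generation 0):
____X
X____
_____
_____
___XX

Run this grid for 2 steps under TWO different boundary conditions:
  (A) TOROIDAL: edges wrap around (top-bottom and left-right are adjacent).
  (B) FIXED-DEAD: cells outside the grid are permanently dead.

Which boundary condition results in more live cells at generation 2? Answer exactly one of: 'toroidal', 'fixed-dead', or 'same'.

Under TOROIDAL boundary, generation 2:
X__X_
____X
_____
_____
X__X_
Population = 5

Under FIXED-DEAD boundary, generation 2:
_____
_____
_____
_____
_____
Population = 0

Comparison: toroidal=5, fixed-dead=0 -> toroidal

Answer: toroidal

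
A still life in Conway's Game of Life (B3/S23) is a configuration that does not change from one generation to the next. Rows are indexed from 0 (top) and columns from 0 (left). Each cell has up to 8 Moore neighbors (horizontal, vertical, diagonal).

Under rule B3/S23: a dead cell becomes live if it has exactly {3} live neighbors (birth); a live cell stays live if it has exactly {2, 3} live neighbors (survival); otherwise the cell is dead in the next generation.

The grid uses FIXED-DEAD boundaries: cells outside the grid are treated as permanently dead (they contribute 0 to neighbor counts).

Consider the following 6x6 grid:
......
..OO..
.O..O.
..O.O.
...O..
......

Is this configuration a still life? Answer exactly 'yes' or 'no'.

Answer: yes

Derivation:
Compute generation 1 and compare to generation 0 (given above):
Generation 1:
......
..OO..
.O..O.
..O.O.
...O..
......
The grids are IDENTICAL -> still life.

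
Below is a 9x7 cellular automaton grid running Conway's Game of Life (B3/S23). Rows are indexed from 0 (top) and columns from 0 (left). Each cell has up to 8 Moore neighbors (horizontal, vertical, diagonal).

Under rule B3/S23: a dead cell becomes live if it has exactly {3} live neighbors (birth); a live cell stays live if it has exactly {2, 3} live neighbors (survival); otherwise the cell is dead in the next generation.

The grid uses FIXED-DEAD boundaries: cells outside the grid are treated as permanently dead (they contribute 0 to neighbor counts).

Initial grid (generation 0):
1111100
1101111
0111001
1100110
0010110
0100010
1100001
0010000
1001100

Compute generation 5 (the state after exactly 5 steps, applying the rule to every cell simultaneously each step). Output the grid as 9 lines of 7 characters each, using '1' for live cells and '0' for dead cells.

Answer: 0000000
0000000
0011000
0101100
0001000
0001100
0011100
0000100
0001000

Derivation:
Simulating step by step:
Generation 0 (given above): 31 live cells
Generation 1: 22 live cells
1000000
0000001
0000001
1000001
1011001
1110111
1110000
1011000
0001000
Generation 2: 19 live cells
0000000
0000000
0000011
0100011
1011101
0000111
0000110
1001000
0011000
Generation 3: 15 live cells
0000000
0000000
0000011
0111000
0111000
0000001
0001001
0011000
0011000
Generation 4: 12 live cells
0000000
0000000
0010000
0101100
0101000
0001000
0011000
0000100
0011000
Generation 5: 13 live cells
(generation 5 grid is the final answer)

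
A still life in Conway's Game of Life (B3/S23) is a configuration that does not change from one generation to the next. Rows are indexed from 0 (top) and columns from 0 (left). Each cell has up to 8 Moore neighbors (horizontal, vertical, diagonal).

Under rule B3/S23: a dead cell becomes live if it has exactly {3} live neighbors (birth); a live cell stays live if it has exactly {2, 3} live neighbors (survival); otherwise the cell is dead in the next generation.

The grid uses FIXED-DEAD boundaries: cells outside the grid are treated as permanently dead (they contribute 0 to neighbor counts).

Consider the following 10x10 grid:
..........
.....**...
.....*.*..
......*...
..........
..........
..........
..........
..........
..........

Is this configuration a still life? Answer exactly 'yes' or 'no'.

Answer: yes

Derivation:
Compute generation 1 and compare to generation 0 (given above):
Generation 1:
..........
.....**...
.....*.*..
......*...
..........
..........
..........
..........
..........
..........
The grids are IDENTICAL -> still life.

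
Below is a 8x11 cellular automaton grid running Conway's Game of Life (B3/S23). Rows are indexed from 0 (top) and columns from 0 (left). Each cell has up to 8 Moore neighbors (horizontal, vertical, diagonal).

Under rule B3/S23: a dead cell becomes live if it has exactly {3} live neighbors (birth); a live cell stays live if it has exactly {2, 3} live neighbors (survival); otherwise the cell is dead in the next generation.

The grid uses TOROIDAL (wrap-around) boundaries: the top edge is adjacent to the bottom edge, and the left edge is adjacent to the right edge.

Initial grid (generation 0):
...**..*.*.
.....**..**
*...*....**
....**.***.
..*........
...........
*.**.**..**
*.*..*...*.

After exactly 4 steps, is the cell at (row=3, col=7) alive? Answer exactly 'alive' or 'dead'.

Simulating step by step:
Generation 0 (given above): 29 live cells
Generation 1: 31 live cells
...**....*.
*..*.**....
*...*..*...
...***..**.
........*..
.***......*
*.*****..*.
*.*..*...*.
Generation 2: 31 live cells
.***..*....
...*.**...*
.......**.*
...***.***.
........*..
**...*...**
*....**..*.
..*...*.**.
Generation 3: 35 live cells
.*.**.*..*.
*..****..*.
...*......*
....*.*....
*....***...
**...**.**.
*....***...
..**..*.***
Generation 4: 31 live cells
**....*....
*.....*..*.
...*..*...*
....*.**...
**..*...*.*
**..*...*..
*.*.*......
****....***

Cell (3,7) at generation 4: 1 -> alive

Answer: alive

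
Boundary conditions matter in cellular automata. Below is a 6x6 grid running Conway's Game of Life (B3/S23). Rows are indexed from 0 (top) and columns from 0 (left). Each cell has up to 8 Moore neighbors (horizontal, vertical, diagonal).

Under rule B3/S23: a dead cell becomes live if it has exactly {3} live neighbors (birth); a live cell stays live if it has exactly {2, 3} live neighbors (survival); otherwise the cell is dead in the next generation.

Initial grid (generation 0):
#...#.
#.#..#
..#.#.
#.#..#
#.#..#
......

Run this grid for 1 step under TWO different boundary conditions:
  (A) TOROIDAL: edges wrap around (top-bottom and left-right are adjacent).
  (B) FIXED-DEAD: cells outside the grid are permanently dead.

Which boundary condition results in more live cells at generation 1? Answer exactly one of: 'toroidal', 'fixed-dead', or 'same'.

Under TOROIDAL boundary, generation 1:
##....
#...#.
..#.#.
#.#.#.
#....#
##....
Population = 13

Under FIXED-DEAD boundary, generation 1:
.#....
....##
..#.##
..#.##
......
......
Population = 9

Comparison: toroidal=13, fixed-dead=9 -> toroidal

Answer: toroidal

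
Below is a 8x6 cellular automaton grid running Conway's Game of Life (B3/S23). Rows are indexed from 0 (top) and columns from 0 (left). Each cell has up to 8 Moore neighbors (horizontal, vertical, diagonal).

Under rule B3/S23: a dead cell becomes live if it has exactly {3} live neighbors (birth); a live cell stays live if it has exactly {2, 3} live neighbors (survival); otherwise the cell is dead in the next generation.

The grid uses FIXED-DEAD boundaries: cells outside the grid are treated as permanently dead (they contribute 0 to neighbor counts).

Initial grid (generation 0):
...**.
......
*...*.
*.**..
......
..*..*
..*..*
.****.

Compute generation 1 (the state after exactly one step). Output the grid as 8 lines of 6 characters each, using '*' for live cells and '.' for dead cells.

Simulating step by step:
Generation 0 (given above): 15 live cells
Generation 1: 14 live cells
(generation 1 grid is the final answer)

Answer: ......
...**.
.*.*..
.*.*..
.***..
......
.....*
.****.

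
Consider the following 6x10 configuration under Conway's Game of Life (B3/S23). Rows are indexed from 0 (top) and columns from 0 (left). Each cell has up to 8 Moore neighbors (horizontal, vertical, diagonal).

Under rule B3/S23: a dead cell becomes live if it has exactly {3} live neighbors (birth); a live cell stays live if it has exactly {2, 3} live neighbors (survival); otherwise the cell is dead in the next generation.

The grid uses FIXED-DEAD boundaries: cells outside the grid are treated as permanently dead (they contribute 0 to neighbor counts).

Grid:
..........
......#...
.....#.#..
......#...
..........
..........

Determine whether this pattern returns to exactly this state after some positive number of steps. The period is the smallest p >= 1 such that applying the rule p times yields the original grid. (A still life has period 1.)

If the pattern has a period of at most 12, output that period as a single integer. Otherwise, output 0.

Simulating and comparing each generation to the original:
Gen 0 (original, given above): 4 live cells
Gen 1: 4 live cells, MATCHES original -> period = 1

Answer: 1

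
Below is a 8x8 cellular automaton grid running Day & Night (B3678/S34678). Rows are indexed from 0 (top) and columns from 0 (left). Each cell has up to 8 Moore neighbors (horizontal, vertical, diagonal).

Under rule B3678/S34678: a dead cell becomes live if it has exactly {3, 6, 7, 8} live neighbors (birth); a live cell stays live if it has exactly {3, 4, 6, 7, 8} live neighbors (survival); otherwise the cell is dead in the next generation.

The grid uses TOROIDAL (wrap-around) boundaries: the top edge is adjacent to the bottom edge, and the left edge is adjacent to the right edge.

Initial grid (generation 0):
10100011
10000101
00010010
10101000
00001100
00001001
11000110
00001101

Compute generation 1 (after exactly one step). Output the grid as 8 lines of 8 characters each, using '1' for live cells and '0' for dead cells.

Simulating step by step:
Generation 0 (given above): 23 live cells
Generation 1: 19 live cells
(generation 1 grid is the final answer)

Answer: 11001000
11000000
11001100
00001000
00001100
10001000
10000110
00000110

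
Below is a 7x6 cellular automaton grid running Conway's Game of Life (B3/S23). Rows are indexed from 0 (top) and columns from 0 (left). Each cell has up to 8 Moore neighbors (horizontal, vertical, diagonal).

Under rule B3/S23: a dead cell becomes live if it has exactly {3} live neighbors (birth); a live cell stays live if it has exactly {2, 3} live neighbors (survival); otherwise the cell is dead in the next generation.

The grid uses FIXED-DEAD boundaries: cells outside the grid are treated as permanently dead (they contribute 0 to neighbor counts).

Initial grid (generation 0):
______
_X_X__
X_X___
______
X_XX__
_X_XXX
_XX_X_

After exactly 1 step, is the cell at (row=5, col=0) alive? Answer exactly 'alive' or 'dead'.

Answer: alive

Derivation:
Simulating step by step:
Generation 0 (given above): 14 live cells
Generation 1: 15 live cells
______
_XX___
_XX___
__XX__
_XXX__
X____X
_XX_XX

Cell (5,0) at generation 1: 1 -> alive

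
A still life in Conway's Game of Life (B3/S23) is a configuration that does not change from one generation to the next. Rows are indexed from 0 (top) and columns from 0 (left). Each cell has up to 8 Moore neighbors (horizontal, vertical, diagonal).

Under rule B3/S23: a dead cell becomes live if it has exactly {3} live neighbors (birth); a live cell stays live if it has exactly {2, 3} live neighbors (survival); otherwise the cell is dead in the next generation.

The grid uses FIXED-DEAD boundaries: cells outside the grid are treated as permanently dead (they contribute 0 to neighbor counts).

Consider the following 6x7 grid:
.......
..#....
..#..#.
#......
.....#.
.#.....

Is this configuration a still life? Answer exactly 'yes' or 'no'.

Compute generation 1 and compare to generation 0 (given above):
Generation 1:
.......
.......
.#.....
.......
.......
.......
Cell (1,2) differs: gen0=1 vs gen1=0 -> NOT a still life.

Answer: no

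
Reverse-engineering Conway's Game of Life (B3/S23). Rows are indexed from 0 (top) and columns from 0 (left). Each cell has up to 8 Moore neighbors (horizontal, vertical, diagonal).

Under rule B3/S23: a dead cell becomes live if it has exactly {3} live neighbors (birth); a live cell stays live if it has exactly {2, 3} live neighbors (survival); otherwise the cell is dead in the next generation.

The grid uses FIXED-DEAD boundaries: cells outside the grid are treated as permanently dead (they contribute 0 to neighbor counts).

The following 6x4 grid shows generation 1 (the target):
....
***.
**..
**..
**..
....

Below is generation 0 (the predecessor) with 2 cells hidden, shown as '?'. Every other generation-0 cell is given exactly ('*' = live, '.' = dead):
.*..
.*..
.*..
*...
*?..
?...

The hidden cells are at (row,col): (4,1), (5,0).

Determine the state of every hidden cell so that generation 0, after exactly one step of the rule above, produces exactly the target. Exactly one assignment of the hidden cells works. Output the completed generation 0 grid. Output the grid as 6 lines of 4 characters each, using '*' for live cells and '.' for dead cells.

Hidden generation-0 cells (in order): (4,1), (5,0).
A hidden cell only influences target cells in its own 3x3 neighborhood. Try each of the 2^2 = 4 assignments, step the completed generation 0 forward once under B3/S23, and compare with the target:
  (4,1)=. (5,0)=. -> step gives (4,0)='.' but target has '*' -> reject
  (4,1)=. (5,0)=* -> step reproduces the target at every cell -> ACCEPT
  (4,1)=* (5,0)=. -> step gives (3,1)='.' but target has '*' -> reject
  (4,1)=* (5,0)=* -> step gives (3,1)='.' but target has '*' -> reject
Unique solution: (4,1)=dead, (5,0)=live.
Check: live-neighbor counts of every cell in the completed generation 0:
2120
3230
3220
2310
2300
1200
Applying B3/S23 to generation 0 with these counts gives:
....
***.
**..
**..
**..
....
which matches the target exactly.

Answer: .*..
.*..
.*..
*...
*...
*...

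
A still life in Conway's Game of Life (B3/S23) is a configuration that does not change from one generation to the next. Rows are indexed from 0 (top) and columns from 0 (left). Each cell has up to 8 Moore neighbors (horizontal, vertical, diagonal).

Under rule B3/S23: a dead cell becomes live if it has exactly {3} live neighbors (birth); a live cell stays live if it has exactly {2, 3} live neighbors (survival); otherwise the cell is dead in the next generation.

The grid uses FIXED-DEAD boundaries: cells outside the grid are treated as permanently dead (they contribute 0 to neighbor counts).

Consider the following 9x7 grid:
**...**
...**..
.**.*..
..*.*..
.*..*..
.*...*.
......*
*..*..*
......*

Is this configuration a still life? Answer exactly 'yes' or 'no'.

Answer: no

Derivation:
Compute generation 1 and compare to generation 0 (given above):
Generation 1:
....**.
*..**..
.**.**.
..*.**.
.*****.
.....*.
.....**
.....**
.......
Cell (0,0) differs: gen0=1 vs gen1=0 -> NOT a still life.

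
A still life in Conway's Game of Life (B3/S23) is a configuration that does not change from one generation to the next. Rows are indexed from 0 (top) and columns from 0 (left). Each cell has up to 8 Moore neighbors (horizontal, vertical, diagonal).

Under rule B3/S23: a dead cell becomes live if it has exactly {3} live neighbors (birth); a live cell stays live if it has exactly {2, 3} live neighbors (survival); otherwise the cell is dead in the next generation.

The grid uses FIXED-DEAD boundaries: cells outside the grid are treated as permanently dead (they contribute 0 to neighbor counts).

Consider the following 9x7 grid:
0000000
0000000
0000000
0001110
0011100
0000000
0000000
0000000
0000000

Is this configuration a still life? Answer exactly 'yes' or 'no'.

Answer: no

Derivation:
Compute generation 1 and compare to generation 0 (given above):
Generation 1:
0000000
0000000
0000100
0010010
0010010
0001000
0000000
0000000
0000000
Cell (2,4) differs: gen0=0 vs gen1=1 -> NOT a still life.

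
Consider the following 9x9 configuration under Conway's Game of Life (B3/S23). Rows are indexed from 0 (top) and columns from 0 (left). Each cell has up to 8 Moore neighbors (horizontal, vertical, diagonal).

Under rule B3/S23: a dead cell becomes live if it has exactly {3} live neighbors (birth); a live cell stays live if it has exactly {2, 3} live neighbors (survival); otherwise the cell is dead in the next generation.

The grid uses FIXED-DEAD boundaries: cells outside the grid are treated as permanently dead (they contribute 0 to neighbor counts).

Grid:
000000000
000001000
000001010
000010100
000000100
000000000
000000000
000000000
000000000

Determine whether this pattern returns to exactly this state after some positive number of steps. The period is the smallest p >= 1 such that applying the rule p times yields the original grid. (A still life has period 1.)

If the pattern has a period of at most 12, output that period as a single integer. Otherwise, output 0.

Simulating and comparing each generation to the original:
Gen 0 (original, given above): 6 live cells
Gen 1: 6 live cells, differs from original
Gen 2: 6 live cells, MATCHES original -> period = 2

Answer: 2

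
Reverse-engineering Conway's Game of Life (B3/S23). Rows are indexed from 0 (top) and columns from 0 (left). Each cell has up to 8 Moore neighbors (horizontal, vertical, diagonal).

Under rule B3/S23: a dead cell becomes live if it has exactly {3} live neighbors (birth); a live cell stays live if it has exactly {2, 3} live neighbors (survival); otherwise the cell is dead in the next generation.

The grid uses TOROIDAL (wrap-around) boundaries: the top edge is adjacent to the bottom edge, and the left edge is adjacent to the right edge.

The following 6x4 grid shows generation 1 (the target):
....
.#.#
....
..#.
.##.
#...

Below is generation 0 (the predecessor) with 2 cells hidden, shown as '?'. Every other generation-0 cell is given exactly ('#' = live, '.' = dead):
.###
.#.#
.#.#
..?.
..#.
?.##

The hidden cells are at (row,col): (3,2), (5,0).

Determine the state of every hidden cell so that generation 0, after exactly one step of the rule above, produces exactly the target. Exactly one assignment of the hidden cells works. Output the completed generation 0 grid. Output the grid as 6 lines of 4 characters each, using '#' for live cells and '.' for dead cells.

Hidden generation-0 cells (in order): (3,2), (5,0).
A hidden cell only influences target cells in its own 3x3 neighborhood. Try each of the 2^2 = 4 assignments, step the completed generation 0 forward once under B3/S23, and compare with the target:
  (3,2)=. (5,0)=. -> step gives (0,1)='#' but target has '.' -> reject
  (3,2)=. (5,0)=# -> step reproduces the target at every cell -> ACCEPT
  (3,2)=# (5,0)=. -> step gives (0,1)='#' but target has '.' -> reject
  (3,2)=# (5,0)=# -> step gives (2,1)='#' but target has '.' -> reject
Unique solution: (3,2)=dead, (5,0)=live.
Check: live-neighbor counts of every cell in the completed generation 0:
6465
6373
4141
2232
2324
3555
Applying B3/S23 to generation 0 with these counts gives:
....
.#.#
....
..#.
.##.
#...
which matches the target exactly.

Answer: .###
.#.#
.#.#
....
..#.
#.##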